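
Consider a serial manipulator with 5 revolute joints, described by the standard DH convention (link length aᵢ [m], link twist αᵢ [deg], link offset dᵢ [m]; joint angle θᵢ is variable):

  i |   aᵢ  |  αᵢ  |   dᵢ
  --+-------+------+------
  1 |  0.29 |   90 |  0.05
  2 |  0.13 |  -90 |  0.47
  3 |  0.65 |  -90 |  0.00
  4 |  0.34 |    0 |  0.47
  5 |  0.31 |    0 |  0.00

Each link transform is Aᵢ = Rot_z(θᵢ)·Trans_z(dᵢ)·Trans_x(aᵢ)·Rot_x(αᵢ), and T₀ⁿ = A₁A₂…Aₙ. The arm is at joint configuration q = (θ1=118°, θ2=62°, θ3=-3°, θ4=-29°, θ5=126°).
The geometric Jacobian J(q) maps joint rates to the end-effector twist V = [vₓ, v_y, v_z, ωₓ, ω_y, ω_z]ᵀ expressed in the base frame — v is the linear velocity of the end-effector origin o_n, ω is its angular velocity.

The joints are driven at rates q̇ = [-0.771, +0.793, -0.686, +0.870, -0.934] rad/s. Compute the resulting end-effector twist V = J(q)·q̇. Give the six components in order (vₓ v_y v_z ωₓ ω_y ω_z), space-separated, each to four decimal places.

o_n = [-0.3870, 0.8307, 0.9215]
J₁: ẑ×o_n = [-0.8307, -0.3870, 0.0000], ω = ẑ
J2: z=[0.8829, 0.4695, 0.0000] o=[-0.1361, 0.2561, 0.0500] → [0.4091, -0.7695, 0.6252, 0.8829, 0.4695, 0.0000]
J3: z=[0.4145, -0.7796, 0.4695] o=[0.2502, 0.5306, 0.1648] → [-0.7308, -0.6128, -0.3724, 0.4145, -0.7796, 0.4695]
J4: z=[-0.8933, -0.4471, 0.0462] o=[0.1372, 0.8156, 0.7379] → [-0.0828, 0.1397, -0.2478, -0.8933, -0.4471, 0.0462]
J5: z=[-0.8933, -0.4471, 0.0462] o=[-0.2661, 0.6074, 1.0992] → [0.0692, -0.1644, -0.2536, -0.8933, -0.4471, 0.0462]
V = J·q̇ = [1.3296, 0.3837, 0.7724, 0.4730, 0.9357, -1.0960]

1.3296 0.3837 0.7724 0.4730 0.9357 -1.0960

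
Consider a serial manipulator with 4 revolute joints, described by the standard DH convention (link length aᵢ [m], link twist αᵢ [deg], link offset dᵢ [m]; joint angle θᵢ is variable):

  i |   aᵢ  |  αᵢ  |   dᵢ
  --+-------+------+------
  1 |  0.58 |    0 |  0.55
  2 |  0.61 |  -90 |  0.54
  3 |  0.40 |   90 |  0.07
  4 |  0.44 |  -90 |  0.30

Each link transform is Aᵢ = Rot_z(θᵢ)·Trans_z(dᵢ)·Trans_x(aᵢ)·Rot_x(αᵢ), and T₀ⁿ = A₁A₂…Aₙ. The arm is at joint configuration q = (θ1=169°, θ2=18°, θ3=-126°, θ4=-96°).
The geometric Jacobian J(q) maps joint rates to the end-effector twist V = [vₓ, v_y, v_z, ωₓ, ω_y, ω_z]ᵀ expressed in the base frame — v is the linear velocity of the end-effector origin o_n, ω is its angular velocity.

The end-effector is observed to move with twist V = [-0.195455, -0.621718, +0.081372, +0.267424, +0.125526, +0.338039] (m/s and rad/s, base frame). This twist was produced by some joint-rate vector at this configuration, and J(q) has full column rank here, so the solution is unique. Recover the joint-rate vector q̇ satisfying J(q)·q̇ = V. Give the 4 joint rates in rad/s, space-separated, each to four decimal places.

o_n = [-0.7722, 0.4561, 1.2001]
J₁: ẑ×o_n = [-0.4561, -0.7722, 0.0000], ω = ẑ
J2: z=[0.0000, 0.0000, 1.0000] o=[-0.5693, 0.1107, 0.5500] → [-0.3454, -0.2028, 0.0000, 0.0000, 0.0000, 1.0000]
J3: z=[0.1219, -0.9925, 0.0000] o=[-1.1748, 0.0363, 1.0900] → [-0.1092, -0.0134, 0.4508, 0.1219, -0.9925, 0.0000]
J4: z=[0.8030, 0.0986, -0.5878] o=[-0.9329, -0.0045, 1.4136] → [0.2497, 0.0770, 0.3540, 0.8030, 0.0986, -0.5878]
q̇ = J⁺·V = [0.9480, -0.4060, -0.0920, 0.3470]

0.9480 -0.4060 -0.0920 0.3470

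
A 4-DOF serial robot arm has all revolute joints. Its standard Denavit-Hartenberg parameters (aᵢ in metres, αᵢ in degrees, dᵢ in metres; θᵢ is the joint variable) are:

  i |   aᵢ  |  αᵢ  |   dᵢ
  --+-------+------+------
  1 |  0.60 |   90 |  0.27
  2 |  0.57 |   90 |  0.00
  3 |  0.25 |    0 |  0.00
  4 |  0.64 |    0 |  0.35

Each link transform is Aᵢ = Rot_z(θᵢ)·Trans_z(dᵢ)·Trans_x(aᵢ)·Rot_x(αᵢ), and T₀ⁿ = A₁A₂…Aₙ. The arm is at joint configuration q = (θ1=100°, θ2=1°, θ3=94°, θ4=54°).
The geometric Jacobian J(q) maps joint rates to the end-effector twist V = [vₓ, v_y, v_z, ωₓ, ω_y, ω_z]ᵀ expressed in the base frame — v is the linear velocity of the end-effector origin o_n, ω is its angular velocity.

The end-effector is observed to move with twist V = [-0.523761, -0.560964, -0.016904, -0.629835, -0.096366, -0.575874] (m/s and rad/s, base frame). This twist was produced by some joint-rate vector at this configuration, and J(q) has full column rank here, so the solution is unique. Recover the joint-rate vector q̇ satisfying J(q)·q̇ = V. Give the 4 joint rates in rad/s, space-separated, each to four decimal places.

o_n = [0.4726, 0.7088, -0.0798]
J₁: ẑ×o_n = [-0.7088, 0.4726, 0.0000], ω = ẑ
J2: z=[0.9848, 0.1736, 0.0000] o=[-0.1042, 0.5909, 0.2700] → [-0.0607, 0.3445, 0.0159, 0.9848, 0.1736, 0.0000]
J3: z=[-0.0030, 0.0172, -0.9998] o=[-0.2032, 1.1521, 0.2799] → [-0.4495, -0.6768, -0.0103, -0.0030, 0.0172, -0.9998]
J4: z=[-0.0030, 0.0172, -0.9998] o=[0.0455, 1.1783, 0.2796] → [-0.4756, -0.4282, -0.0059, -0.0030, 0.0172, -0.9998]
q̇ = J⁺·V = [0.2530, -0.6370, 0.4270, 0.4020]

0.2530 -0.6370 0.4270 0.4020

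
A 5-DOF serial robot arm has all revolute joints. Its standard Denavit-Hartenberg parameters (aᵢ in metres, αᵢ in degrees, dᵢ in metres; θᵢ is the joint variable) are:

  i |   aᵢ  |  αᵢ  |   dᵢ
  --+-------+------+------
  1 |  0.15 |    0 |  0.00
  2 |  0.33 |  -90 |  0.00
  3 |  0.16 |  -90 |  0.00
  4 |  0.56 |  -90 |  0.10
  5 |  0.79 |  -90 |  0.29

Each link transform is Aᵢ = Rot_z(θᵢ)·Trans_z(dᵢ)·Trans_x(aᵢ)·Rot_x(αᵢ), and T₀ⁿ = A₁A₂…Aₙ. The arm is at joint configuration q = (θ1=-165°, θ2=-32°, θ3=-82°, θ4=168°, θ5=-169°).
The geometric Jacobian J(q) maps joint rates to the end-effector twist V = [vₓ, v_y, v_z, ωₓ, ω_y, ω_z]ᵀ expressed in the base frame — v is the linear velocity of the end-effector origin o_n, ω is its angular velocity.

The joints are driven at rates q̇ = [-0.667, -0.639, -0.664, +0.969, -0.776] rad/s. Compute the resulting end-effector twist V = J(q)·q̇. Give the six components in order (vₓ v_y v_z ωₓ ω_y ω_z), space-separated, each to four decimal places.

o_n = [-0.8353, -0.1712, 0.2726]
J₁: ẑ×o_n = [0.1712, -0.8353, 0.0000], ω = ẑ
J2: z=[0.0000, 0.0000, 1.0000] o=[-0.1449, -0.0388, 0.0000] → [0.1324, -0.6904, 0.0000, 0.0000, 0.0000, 1.0000]
J3: z=[-0.2924, -0.9563, 0.0000] o=[-0.4605, 0.0577, 0.0000] → [-0.2607, 0.0797, -0.2915, -0.2924, -0.9563, 0.0000]
J4: z=[-0.9470, 0.2895, -0.1392] o=[-0.4818, 0.0642, 0.1584] → [0.0003, 0.1573, 0.3253, -0.9470, 0.2895, -0.1392]
J5: z=[-0.2583, -0.9439, -0.2059] o=[-0.4695, 0.1822, -0.3979] → [-0.7056, 0.2485, -0.2539, -0.2583, -0.9439, -0.2059]
V = J·q̇ = [0.5221, 0.9049, 0.7058, -0.5231, 1.6480, -1.2811]

0.5221 0.9049 0.7058 -0.5231 1.6480 -1.2811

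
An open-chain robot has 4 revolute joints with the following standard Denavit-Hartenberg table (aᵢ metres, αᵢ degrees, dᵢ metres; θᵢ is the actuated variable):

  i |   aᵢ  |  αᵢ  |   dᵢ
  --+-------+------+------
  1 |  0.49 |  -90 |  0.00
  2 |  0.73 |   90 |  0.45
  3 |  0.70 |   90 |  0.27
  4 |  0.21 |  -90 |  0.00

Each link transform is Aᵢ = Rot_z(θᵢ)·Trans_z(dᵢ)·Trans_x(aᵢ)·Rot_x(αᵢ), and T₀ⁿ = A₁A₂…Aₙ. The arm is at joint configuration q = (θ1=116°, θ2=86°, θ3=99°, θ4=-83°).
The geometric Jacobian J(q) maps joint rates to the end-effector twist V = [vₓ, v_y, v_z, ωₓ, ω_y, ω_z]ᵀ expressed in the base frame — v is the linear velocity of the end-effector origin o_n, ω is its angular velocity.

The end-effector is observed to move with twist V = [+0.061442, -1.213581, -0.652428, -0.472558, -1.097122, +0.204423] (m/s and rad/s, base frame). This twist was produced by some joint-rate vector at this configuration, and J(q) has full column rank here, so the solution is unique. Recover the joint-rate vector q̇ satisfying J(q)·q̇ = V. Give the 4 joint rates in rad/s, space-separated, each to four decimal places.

0.5480 0.8600 -0.8010 0.2920

o_n = [-1.3092, 0.0228, -0.6107]
J₁: ẑ×o_n = [-0.0228, -1.3092, 0.0000], ω = ẑ
J2: z=[-0.8988, -0.4384, 0.0000] o=[-0.2148, 0.4404, 0.0000] → [0.2677, -0.5489, -0.1044, -0.8988, -0.4384, 0.0000]
J3: z=[-0.4373, 0.8966, 0.0698] o=[-0.6416, 0.2889, -0.7282] → [0.1239, 0.0048, 0.7149, -0.4373, 0.8966, 0.0698]
J4: z=[-0.1708, -0.0067, -0.9853] o=[-1.3777, 0.2210, -0.6002] → [-0.1952, -0.0693, 0.0343, -0.1708, -0.0067, -0.9853]
q̇ = J⁺·V = [0.5480, 0.8600, -0.8010, 0.2920]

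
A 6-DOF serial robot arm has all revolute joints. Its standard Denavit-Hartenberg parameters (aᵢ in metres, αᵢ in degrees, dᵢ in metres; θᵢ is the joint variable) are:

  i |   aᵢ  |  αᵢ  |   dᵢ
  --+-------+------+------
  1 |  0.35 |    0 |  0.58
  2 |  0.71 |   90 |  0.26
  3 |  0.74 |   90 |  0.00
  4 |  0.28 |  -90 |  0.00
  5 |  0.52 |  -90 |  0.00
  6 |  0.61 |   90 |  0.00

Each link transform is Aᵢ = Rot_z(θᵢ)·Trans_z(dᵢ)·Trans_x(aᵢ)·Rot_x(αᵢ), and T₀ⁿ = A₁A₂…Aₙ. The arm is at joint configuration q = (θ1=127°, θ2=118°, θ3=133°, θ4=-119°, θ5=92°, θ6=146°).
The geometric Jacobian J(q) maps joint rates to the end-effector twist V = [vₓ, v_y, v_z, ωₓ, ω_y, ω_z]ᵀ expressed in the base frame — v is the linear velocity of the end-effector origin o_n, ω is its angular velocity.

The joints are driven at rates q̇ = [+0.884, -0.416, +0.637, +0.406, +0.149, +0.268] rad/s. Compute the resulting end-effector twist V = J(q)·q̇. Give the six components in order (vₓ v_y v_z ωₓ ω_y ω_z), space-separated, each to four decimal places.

o_n = [-0.3464, -0.1987, 1.0542]
J₁: ẑ×o_n = [0.1987, -0.3464, 0.0000], ω = ẑ
J2: z=[0.0000, 0.0000, 1.0000] o=[-0.2106, 0.2795, 0.5800] → [0.4782, -0.1357, 0.0000, 0.0000, 0.0000, 1.0000]
J3: z=[-0.9063, 0.4226, 0.0000] o=[-0.5107, -0.3640, 0.8400] → [0.0905, 0.1941, -0.2192, -0.9063, 0.4226, 0.0000]
J4: z=[-0.3091, -0.6628, 0.6820] o=[-0.2974, 0.0934, 1.3812] → [0.4160, -0.1345, 0.0578, -0.3091, -0.6628, 0.6820]
J5: z=[0.6915, 0.3357, 0.6397] o=[-0.1146, -0.0940, 1.2819] → [-0.0095, 0.0092, 0.0054, 0.6915, 0.3357, 0.6397]
J6: z=[-0.6633, 0.6458, 0.3782] o=[0.0342, 0.2626, 0.9339] → [0.2521, -0.0642, 0.5518, -0.6633, 0.6458, 0.3782]
V = J·q̇ = [0.2694, -0.1965, 0.0325, -0.7775, 0.2232, 0.9415]

0.2694 -0.1965 0.0325 -0.7775 0.2232 0.9415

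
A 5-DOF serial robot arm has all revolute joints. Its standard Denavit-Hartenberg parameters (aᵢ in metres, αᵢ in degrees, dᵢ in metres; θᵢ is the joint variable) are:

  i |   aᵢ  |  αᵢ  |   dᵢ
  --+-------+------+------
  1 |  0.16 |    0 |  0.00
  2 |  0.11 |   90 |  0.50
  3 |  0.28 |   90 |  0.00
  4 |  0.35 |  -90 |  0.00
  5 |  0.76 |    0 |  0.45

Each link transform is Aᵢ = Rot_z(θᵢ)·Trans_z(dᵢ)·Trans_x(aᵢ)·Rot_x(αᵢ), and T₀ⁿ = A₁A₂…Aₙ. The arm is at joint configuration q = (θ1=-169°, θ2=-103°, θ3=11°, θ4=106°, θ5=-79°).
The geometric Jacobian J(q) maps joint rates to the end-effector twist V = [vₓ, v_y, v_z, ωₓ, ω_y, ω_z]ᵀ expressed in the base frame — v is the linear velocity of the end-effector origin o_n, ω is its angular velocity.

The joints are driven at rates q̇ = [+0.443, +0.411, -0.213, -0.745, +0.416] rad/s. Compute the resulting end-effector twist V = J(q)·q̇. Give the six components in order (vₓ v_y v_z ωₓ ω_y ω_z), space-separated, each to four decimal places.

o_n = [0.1934, -0.0741, -0.2875]
J₁: ẑ×o_n = [0.0741, 0.1934, -0.0000], ω = ẑ
J2: z=[0.0000, 0.0000, 1.0000] o=[-0.1571, -0.0305, 0.0000] → [0.0436, 0.3505, -0.0000, 0.0000, 0.0000, 1.0000]
J3: z=[0.9994, -0.0349, 0.0000] o=[-0.1532, 0.0794, 0.5000] → [0.0275, 0.7870, -0.1414, 0.9994, -0.0349, 0.0000]
J4: z=[0.0067, 0.1907, -0.9816] o=[-0.1436, 0.3541, 0.5534] → [-0.5807, -0.3253, -0.0671, 0.0067, 0.1907, -0.9816]
J5: z=[-0.3084, -0.9334, -0.1834] o=[0.1893, 0.2477, 0.5350] → [0.7087, -0.2544, 0.1031, -0.3084, -0.9334, -0.1834]
V = J·q̇ = [0.7724, 0.1986, 0.1230, -0.3461, -0.5229, 1.5090]

0.7724 0.1986 0.1230 -0.3461 -0.5229 1.5090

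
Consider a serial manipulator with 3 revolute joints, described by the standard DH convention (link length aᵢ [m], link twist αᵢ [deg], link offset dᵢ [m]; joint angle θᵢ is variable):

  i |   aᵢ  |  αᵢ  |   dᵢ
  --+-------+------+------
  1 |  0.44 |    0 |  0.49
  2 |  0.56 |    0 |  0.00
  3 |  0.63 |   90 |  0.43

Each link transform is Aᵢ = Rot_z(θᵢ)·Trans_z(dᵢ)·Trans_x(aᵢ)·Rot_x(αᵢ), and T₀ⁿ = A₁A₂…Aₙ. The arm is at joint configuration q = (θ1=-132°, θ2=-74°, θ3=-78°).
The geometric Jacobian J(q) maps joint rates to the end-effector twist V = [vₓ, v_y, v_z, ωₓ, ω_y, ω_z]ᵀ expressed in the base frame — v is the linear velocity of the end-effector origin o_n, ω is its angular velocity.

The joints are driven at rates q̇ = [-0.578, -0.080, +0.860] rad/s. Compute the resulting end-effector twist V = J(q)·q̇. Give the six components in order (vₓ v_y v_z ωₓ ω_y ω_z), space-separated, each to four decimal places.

-0.1509 0.5321 0.0000 0.0000 0.0000 0.2020

o_n = [-0.6453, 0.5298, 0.9200]
J₁: ẑ×o_n = [-0.5298, -0.6453, 0.0000], ω = ẑ
J2: z=[0.0000, 0.0000, 1.0000] o=[-0.2944, -0.3270, 0.4900] → [-0.8568, -0.3509, 0.0000, 0.0000, 0.0000, 1.0000]
J3: z=[0.0000, 0.0000, 1.0000] o=[-0.7977, -0.0815, 0.4900] → [-0.6113, 0.1524, 0.0000, 0.0000, 0.0000, 1.0000]
V = J·q̇ = [-0.1509, 0.5321, 0.0000, 0.0000, 0.0000, 0.2020]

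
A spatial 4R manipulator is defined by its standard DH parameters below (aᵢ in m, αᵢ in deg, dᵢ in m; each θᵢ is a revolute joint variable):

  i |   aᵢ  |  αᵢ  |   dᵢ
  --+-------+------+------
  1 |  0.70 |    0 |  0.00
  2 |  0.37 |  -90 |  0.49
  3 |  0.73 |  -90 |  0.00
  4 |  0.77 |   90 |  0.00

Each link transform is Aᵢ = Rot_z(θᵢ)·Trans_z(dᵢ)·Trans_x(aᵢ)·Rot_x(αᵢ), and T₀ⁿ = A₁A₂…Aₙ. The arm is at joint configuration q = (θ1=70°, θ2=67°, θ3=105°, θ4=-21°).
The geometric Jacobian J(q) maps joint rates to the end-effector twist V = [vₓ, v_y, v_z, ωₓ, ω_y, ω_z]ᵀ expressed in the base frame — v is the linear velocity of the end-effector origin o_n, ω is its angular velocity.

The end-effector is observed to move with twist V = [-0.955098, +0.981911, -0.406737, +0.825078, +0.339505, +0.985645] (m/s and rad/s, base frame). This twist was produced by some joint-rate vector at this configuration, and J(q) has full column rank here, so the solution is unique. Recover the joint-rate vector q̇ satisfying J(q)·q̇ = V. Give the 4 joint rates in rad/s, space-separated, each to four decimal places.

0.7840 0.1020 -0.8110 0.3850

o_n = [0.0549, 0.4526, -0.9095]
J₁: ẑ×o_n = [-0.4526, 0.0549, 0.0000], ω = ẑ
J2: z=[0.0000, 0.0000, 1.0000] o=[0.2394, 0.6578, 0.0000] → [0.2052, -0.1845, 0.0000, 0.0000, 0.0000, 1.0000]
J3: z=[-0.6820, -0.7314, 0.0000] o=[-0.0312, 0.9101, 0.4900] → [1.0235, -0.9544, 0.3750, -0.6820, -0.7314, 0.0000]
J4: z=[0.7064, -0.6588, 0.2588] o=[0.1070, 0.7813, -0.2151] → [0.5425, 0.4770, -0.2665, 0.7064, -0.6588, 0.2588]
q̇ = J⁺·V = [0.7840, 0.1020, -0.8110, 0.3850]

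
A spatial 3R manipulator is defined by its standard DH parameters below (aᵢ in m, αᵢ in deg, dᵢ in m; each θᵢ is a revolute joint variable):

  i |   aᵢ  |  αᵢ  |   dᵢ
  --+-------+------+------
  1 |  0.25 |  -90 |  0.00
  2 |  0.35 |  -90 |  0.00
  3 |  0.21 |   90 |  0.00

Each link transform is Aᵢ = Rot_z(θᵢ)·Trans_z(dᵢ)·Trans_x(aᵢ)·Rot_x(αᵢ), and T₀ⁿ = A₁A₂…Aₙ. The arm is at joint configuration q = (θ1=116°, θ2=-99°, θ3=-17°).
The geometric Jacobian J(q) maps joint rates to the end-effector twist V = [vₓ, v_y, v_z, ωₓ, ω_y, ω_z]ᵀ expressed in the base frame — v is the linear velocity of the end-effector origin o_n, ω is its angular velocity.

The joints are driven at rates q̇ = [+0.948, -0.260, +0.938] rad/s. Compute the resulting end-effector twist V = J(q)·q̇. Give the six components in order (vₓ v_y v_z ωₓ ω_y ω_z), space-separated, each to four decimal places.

o_n = [-0.1270, 0.1203, 0.5440]
J₁: ẑ×o_n = [-0.1203, -0.1270, 0.0000], ω = ẑ
J2: z=[-0.8988, -0.4384, 0.0000] o=[-0.1096, 0.2247, 0.0000] → [-0.2385, 0.4890, 0.0862, -0.8988, -0.4384, 0.0000]
J3: z=[-0.4330, 0.8877, 0.1564] o=[-0.0856, 0.1755, 0.3457] → [0.1847, 0.0794, 0.0606, -0.4330, 0.8877, 0.1564]
V = J·q̇ = [0.1212, -0.1731, 0.0345, -0.1724, 0.9467, 1.0947]

0.1212 -0.1731 0.0345 -0.1724 0.9467 1.0947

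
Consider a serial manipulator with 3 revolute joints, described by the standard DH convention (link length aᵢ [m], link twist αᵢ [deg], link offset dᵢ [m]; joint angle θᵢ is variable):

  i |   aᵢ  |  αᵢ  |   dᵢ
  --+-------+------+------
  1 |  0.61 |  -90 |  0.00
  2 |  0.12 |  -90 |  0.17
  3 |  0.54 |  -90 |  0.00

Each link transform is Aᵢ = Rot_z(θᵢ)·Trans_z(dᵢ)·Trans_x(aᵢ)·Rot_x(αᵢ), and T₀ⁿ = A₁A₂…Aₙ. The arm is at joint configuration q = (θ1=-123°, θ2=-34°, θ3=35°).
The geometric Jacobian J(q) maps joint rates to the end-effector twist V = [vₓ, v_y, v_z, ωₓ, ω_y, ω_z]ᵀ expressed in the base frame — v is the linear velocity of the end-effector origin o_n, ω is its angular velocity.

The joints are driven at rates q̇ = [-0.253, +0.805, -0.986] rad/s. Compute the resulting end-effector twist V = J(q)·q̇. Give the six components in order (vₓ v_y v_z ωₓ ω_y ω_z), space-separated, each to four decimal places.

-0.1191 -0.4842 -0.2045 0.9754 0.0240 0.5644

o_n = [-0.7033, -0.8265, 0.3145]
J₁: ẑ×o_n = [0.8265, -0.7033, 0.0000], ω = ẑ
J2: z=[0.8387, -0.5446, 0.0000] o=[-0.3322, -0.5116, 0.0000] → [-0.1713, -0.2637, -0.4662, 0.8387, -0.5446, 0.0000]
J3: z=[-0.3046, -0.4690, -0.8290] o=[-0.2438, -0.6876, 0.0671] → [-0.2311, 0.4563, -0.1732, -0.3046, -0.4690, -0.8290]
V = J·q̇ = [-0.1191, -0.4842, -0.2045, 0.9754, 0.0240, 0.5644]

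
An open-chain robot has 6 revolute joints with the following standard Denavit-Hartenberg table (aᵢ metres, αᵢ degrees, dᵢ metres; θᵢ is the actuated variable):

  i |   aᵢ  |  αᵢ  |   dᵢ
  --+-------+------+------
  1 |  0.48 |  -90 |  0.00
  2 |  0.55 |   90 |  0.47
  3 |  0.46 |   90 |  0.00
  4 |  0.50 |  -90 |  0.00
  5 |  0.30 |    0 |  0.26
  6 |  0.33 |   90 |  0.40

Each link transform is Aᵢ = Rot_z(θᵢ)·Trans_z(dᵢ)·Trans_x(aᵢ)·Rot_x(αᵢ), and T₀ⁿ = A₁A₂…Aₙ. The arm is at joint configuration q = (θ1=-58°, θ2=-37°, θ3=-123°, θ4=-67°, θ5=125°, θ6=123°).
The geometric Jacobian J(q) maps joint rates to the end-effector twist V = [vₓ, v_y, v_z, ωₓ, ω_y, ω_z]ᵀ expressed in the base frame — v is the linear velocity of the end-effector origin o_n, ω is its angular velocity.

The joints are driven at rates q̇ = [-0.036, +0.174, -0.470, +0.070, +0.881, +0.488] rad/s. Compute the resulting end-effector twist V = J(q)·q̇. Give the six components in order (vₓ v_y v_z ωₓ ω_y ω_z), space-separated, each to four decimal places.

o_n = [-0.2106, -0.5300, -0.0197]
J₁: ẑ×o_n = [0.5300, -0.2106, 0.0000], ω = ẑ
J2: z=[0.8480, 0.5299, 0.0000] o=[0.2544, -0.4071, 0.0000] → [-0.0104, 0.0167, 0.1422, 0.8480, 0.5299, 0.0000]
J3: z=[-0.3189, 0.5104, 0.7986] o=[0.8857, -0.5305, 0.3310] → [-0.1794, -0.9874, 0.5594, -0.3189, 0.5104, 0.7986]
J4: z=[0.1069, 0.8566, -0.5047] o=[0.4525, -0.5653, 0.1802] → [-0.1535, 0.3561, 0.5718, 0.1069, 0.8566, -0.5047]
J5: z=[-0.9915, 0.1299, 0.0103] o=[0.4153, -0.8149, -0.2514] → [0.0271, 0.2232, -0.2012, -0.9915, 0.1299, 0.0103]
J6: z=[-0.9915, 0.1299, 0.0103] o=[0.1441, -0.9057, 0.0239] → [-0.0095, -0.0469, -0.3265, -0.9915, 0.1299, 0.0103]
V = J·q̇ = [0.0719, 0.6733, -0.5348, -1.0524, 0.0901, -0.4325]

0.0719 0.6733 -0.5348 -1.0524 0.0901 -0.4325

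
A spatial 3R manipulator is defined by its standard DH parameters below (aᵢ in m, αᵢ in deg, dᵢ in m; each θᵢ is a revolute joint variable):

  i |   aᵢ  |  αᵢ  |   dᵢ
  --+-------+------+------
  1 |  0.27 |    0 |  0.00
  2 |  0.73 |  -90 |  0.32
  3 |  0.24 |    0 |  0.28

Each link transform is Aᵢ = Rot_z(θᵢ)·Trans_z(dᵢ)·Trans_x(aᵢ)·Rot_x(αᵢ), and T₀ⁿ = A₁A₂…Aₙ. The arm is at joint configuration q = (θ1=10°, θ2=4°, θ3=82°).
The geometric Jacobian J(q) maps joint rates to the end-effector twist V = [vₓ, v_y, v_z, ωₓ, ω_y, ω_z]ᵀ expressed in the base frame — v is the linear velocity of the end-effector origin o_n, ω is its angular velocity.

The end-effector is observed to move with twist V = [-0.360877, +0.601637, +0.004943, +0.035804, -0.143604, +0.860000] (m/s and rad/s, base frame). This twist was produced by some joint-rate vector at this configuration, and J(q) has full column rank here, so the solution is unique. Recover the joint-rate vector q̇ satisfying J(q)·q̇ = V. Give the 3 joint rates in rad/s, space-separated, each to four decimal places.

0.0540 0.8060 -0.1480

o_n = [0.9389, 0.5033, 0.0823]
J₁: ẑ×o_n = [-0.5033, 0.9389, 0.0000], ω = ẑ
J2: z=[0.0000, 0.0000, 1.0000] o=[0.2659, 0.0469, 0.0000] → [-0.4564, 0.6730, 0.0000, 0.0000, 0.0000, 1.0000]
J3: z=[-0.2419, 0.9703, 0.0000] o=[0.9742, 0.2235, 0.3200] → [-0.2306, -0.0575, -0.0334, -0.2419, 0.9703, 0.0000]
q̇ = J⁺·V = [0.0540, 0.8060, -0.1480]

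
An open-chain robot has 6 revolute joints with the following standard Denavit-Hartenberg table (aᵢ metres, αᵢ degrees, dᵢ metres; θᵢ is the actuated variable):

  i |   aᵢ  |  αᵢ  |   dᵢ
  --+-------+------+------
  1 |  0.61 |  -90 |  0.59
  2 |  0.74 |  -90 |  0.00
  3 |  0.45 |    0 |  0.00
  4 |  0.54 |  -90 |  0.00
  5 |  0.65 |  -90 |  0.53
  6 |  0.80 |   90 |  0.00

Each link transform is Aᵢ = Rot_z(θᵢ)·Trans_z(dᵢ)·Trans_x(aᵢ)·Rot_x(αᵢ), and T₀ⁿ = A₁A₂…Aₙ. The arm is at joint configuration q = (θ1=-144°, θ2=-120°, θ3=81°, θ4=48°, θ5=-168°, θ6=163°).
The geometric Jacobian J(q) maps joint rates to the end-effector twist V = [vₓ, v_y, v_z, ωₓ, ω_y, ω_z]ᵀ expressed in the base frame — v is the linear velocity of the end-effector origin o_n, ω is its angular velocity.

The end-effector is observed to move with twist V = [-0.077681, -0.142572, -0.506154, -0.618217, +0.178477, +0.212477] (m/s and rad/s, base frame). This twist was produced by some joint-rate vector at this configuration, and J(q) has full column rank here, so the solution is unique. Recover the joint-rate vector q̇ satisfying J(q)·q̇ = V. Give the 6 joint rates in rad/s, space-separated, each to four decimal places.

-0.1060 -0.3040 0.3560 -0.3680 -0.1890 0.5250

o_n = [-0.8579, 0.3226, 0.7249]
J₁: ẑ×o_n = [-0.3226, -0.8579, 0.0000], ω = ẑ
J2: z=[0.5878, -0.8090, 0.0000] o=[-0.4935, -0.3585, 0.5900] → [-0.1092, -0.0793, 0.1055, 0.5878, -0.8090, 0.0000]
J3: z=[-0.7006, -0.5090, 0.5000] o=[-0.1942, -0.1411, 1.2309] → [0.0257, -0.6863, -0.6627, -0.7006, -0.5090, 0.5000]
J4: z=[-0.7006, -0.5090, 0.5000] o=[-0.4269, 0.2392, 1.2918] → [0.2469, -0.6127, -0.2778, -0.7006, -0.5090, 0.5000]
J5: z=[0.0555, -0.7375, -0.6730] o=[-0.8111, 0.4788, 0.9975] → [0.0959, 0.0467, -0.0432, 0.0555, -0.7375, -0.6730]
J6: z=[-0.8332, -0.4056, 0.3758] o=[-0.4240, -0.2630, 1.0549] → [-0.0862, -0.4380, -0.6639, -0.8332, -0.4056, 0.3758]
q̇ = J⁺·V = [-0.1060, -0.3040, 0.3560, -0.3680, -0.1890, 0.5250]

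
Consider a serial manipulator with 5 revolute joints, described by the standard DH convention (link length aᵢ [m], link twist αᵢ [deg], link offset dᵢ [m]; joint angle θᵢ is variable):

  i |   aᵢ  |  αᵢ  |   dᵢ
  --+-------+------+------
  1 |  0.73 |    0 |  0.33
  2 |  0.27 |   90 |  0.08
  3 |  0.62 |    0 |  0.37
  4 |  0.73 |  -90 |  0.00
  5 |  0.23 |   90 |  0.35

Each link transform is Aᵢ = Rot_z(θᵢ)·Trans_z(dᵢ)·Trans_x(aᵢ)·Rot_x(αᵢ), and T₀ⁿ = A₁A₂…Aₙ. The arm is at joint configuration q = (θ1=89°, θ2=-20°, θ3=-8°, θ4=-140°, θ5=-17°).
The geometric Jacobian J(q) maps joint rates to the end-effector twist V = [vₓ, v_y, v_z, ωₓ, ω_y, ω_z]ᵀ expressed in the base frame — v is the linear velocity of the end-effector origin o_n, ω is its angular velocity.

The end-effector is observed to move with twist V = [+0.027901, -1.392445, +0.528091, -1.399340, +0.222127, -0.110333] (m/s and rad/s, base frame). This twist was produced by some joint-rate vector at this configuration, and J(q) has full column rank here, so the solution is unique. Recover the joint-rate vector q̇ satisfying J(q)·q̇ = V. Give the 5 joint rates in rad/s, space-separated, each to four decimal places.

o_n = [0.5155, 0.8195, -0.4765]
J₁: ẑ×o_n = [-0.8195, 0.5155, 0.0000], ω = ẑ
J2: z=[0.0000, 0.0000, 1.0000] o=[0.0127, 0.7299, 0.3300] → [-0.0896, 0.5028, 0.0000, 0.0000, 0.0000, 1.0000]
J3: z=[0.9336, -0.3584, 0.0000] o=[0.1095, 0.9820, 0.4100] → [0.3177, 0.8276, -0.0062, 0.9336, -0.3584, 0.0000]
J4: z=[0.9336, -0.3584, 0.0000] o=[0.6750, 1.4225, 0.3237] → [0.2868, 0.7471, -0.6201, 0.9336, -0.3584, 0.0000]
J5: z=[0.1899, 0.4947, -0.8480] o=[0.4531, 0.8446, -0.0631] → [-0.2258, 0.0256, -0.0356, 0.1899, 0.4947, -0.8480]
q̇ = J⁺·V = [-0.3640, -0.2170, -0.5720, -0.8140, -0.5550]

-0.3640 -0.2170 -0.5720 -0.8140 -0.5550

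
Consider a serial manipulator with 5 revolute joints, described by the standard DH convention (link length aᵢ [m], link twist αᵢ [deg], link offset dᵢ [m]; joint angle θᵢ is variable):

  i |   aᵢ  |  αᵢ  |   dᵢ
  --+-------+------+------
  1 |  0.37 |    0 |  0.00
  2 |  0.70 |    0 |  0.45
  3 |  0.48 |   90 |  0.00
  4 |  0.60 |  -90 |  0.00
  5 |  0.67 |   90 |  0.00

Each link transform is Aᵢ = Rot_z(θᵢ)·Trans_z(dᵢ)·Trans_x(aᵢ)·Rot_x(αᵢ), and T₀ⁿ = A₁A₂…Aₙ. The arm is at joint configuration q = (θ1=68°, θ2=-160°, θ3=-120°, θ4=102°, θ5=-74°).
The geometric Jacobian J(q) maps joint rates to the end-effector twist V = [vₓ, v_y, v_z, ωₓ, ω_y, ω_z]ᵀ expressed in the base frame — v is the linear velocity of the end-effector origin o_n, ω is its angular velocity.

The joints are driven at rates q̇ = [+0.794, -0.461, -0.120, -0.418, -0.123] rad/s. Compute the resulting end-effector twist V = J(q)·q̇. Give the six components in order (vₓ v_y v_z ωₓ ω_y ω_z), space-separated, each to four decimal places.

o_n = [0.1868, 0.3576, 1.2175]
J₁: ẑ×o_n = [-0.3576, 0.1868, 0.0000], ω = ẑ
J2: z=[0.0000, 0.0000, 1.0000] o=[0.1386, 0.3431, 0.0000] → [-0.0145, 0.0482, 0.0000, 0.0000, 0.0000, 1.0000]
J3: z=[0.0000, 0.0000, 1.0000] o=[0.1142, -0.3565, 0.4500] → [-0.7141, 0.0726, 0.0000, 0.0000, 0.0000, 1.0000]
J4: z=[0.5299, 0.8480, 0.0000] o=[-0.2929, -0.1022, 0.4500] → [0.6509, -0.4067, -0.1631, 0.5299, 0.8480, 0.0000]
J5: z=[0.8295, -0.5183, -0.2079] o=[-0.1871, -0.1683, 1.0369] → [0.0157, -0.2276, 0.6300, 0.8295, -0.5183, -0.2079]
V = J·q̇ = [-0.4655, 0.3154, -0.0093, -0.3235, -0.2907, 0.2386]

-0.4655 0.3154 -0.0093 -0.3235 -0.2907 0.2386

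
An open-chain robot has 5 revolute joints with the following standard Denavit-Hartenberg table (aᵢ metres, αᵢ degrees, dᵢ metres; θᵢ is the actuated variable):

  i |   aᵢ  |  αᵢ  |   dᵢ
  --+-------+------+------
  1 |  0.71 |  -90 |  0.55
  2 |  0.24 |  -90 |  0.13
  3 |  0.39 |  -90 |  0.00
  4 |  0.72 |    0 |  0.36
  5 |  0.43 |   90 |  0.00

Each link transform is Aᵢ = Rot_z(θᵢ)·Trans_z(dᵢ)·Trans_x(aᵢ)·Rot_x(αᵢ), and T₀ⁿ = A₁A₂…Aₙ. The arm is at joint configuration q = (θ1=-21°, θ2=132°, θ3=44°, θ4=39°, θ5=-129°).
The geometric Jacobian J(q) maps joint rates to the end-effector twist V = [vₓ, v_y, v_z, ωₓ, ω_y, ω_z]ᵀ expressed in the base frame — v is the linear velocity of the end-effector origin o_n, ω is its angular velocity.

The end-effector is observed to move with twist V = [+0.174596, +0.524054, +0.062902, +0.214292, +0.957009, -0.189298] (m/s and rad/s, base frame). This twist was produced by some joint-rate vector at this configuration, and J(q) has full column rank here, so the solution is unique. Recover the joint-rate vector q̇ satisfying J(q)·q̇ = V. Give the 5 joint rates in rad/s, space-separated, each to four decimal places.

o_n = [-0.0241, -0.8354, 0.0344]
J₁: ẑ×o_n = [0.8354, -0.0241, 0.0000], ω = ẑ
J2: z=[0.3584, 0.9336, 0.0000] o=[0.6628, -0.2544, 0.5500] → [-0.4813, 0.1848, 0.4331, 0.3584, 0.9336, 0.0000]
J3: z=[-0.6938, 0.2663, 0.6691] o=[0.5595, -0.0755, 0.3716] → [0.4187, -0.6245, 0.6826, -0.6938, 0.2663, 0.6691]
J4: z=[0.1762, -0.8381, 0.5162] o=[0.2872, -0.2612, 0.1632] → [0.4043, -0.1380, -0.3621, 0.1762, -0.8381, 0.5162]
J5: z=[0.1762, -0.8381, 0.5162] o=[0.2742, -0.9499, -0.2533] → [-0.3003, -0.2047, -0.2299, 0.1762, -0.8381, 0.5162]
q̇ = J⁺·V = [0.7570, 0.1430, -0.5270, -0.7290, -0.4210]

0.7570 0.1430 -0.5270 -0.7290 -0.4210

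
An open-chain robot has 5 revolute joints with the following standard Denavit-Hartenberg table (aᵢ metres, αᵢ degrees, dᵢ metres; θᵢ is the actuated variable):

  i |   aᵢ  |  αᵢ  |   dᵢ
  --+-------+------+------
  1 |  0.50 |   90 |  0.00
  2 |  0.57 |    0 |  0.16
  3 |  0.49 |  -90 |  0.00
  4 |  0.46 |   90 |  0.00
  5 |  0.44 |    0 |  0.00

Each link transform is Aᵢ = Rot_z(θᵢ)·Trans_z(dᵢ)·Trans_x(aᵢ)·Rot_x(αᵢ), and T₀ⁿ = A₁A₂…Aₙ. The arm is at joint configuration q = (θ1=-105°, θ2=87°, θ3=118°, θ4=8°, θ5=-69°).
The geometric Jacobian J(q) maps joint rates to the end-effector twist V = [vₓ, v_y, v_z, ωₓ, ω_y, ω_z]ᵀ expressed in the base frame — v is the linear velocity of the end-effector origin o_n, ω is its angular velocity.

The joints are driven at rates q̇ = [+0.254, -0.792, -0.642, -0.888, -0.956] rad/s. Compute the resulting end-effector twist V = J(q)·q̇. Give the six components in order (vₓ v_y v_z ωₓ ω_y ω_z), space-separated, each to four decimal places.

o_n = [0.0947, 0.6395, 0.4759]
J₁: ẑ×o_n = [-0.6395, 0.0947, 0.0000], ω = ẑ
J2: z=[-0.9659, 0.2588, 0.0000] o=[-0.1294, -0.4830, 0.0000] → [0.1232, 0.4597, -1.1422, -0.9659, 0.2588, 0.0000]
J3: z=[-0.9659, 0.2588, 0.0000] o=[-0.2917, -0.4704, 0.5692] → [-0.0241, -0.0901, -1.1721, -0.9659, 0.2588, 0.0000]
J4: z=[-0.1094, -0.4082, -0.9063] o=[-0.1767, -0.0414, 0.3621] → [0.5707, -0.2336, 0.0363, -0.1094, -0.4082, -0.9063]
J5: z=[-0.9239, 0.3781, -0.0588] o=[-0.0080, 0.3408, 0.1696] → [0.1334, 0.2769, -0.3148, -0.9239, 0.3781, -0.0588]
V = J·q̇ = [-0.8788, -0.3395, 1.9258, 2.3655, -0.3701, 1.1150]

-0.8788 -0.3395 1.9258 2.3655 -0.3701 1.1150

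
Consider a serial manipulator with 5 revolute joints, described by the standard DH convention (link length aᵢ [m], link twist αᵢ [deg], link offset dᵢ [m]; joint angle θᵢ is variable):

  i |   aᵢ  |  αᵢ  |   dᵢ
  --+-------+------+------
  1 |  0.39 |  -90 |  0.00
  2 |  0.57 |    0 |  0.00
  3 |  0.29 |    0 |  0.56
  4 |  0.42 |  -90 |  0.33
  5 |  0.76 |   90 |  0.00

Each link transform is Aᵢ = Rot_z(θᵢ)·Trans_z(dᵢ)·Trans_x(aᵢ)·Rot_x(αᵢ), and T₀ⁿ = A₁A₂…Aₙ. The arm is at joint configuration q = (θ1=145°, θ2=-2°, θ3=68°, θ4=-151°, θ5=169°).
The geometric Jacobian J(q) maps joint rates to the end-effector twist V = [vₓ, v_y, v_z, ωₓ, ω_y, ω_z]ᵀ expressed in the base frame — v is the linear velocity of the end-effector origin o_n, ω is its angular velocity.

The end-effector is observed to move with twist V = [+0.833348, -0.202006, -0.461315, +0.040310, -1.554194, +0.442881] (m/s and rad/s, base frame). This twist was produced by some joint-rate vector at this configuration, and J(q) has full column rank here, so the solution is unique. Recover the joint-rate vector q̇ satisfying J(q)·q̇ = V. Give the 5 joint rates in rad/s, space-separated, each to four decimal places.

0.3620 0.9870 -0.4050 0.6680 -0.9280

o_n = [-1.2868, -0.0085, -0.5698]
J₁: ẑ×o_n = [0.0085, -1.2868, 0.0000], ω = ẑ
J2: z=[-0.5736, -0.8192, 0.0000] o=[-0.3195, 0.2237, 0.0000] → [0.4668, -0.3268, -0.6592, -0.5736, -0.8192, 0.0000]
J3: z=[-0.5736, -0.8192, 0.0000] o=[-0.7861, 0.5504, 0.0199] → [0.4831, -0.3383, -0.0895, -0.5736, -0.8192, 0.0000]
J4: z=[-0.5736, -0.8192, 0.0000] o=[-1.2039, 0.1594, -0.2450] → [0.2661, -0.1863, 0.0284, -0.5736, -0.8192, 0.0000]
J5: z=[-0.8160, 0.5714, -0.0872] o=[-1.4232, -0.0900, 0.1734] → [-0.4176, -0.6184, -0.1445, -0.8160, 0.5714, -0.0872]
q̇ = J⁺·V = [0.3620, 0.9870, -0.4050, 0.6680, -0.9280]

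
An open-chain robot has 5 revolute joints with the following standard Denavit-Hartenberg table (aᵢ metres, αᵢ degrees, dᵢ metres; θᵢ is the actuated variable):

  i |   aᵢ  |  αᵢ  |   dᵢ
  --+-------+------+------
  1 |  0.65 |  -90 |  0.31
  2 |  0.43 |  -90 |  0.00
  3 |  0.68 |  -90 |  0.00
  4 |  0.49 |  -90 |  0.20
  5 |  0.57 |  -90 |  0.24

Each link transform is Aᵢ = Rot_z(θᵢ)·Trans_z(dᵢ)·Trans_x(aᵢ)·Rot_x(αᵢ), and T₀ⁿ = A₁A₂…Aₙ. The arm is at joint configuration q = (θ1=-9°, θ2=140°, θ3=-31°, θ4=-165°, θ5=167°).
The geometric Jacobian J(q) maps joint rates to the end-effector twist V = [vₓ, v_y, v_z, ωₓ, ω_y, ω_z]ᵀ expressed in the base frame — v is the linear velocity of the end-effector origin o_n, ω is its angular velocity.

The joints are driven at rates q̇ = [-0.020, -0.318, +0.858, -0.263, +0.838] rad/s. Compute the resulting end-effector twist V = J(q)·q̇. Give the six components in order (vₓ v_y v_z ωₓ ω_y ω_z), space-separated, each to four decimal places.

-0.4107 -0.9384 -0.6968 -1.0938 0.1926 1.2249

o_n = [-0.3148, 0.4075, -0.2692]
J₁: ẑ×o_n = [-0.4075, -0.3148, 0.0000], ω = ẑ
J2: z=[0.1564, 0.9877, 0.0000] o=[0.6420, -0.1017, 0.3100] → [-0.5721, 0.0906, 1.0246, 0.1564, 0.9877, 0.0000]
J3: z=[-0.6349, 0.1006, 0.7660] o=[0.3167, -0.0502, 0.0336] → [-0.3810, -0.6759, -0.2270, -0.6349, 0.1006, 0.7660]
J4: z=[-0.5238, -0.7849, -0.3311] o=[-0.0696, 0.3656, -0.3411] → [-0.0425, 0.1188, -0.2144, -0.5238, -0.7849, -0.3311]
J5: z=[-0.7602, 0.2554, 0.5973] o=[0.0140, -0.0680, -0.0493] → [-0.3402, -0.3635, -0.2775, -0.7602, 0.2554, 0.5973]
V = J·q̇ = [-0.4107, -0.9384, -0.6968, -1.0938, 0.1926, 1.2249]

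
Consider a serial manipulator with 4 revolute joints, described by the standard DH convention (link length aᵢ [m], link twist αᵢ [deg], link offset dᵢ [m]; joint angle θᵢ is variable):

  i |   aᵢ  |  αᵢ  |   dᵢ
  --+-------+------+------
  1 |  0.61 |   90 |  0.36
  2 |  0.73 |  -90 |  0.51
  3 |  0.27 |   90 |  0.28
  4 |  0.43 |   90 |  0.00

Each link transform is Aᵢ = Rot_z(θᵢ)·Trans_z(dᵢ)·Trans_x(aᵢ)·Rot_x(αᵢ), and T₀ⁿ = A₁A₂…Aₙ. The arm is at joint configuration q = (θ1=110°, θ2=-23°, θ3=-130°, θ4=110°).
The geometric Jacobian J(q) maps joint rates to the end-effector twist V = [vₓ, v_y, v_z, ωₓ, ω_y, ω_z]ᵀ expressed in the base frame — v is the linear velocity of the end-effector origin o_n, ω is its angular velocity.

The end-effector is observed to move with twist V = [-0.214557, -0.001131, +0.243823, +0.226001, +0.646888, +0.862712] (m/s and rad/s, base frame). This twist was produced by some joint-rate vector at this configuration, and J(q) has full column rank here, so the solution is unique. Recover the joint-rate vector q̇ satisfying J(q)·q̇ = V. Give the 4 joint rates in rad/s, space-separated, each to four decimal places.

o_n = [0.0627, 1.5941, 0.7353]
J₁: ẑ×o_n = [-1.5941, 0.0627, 0.0000], ω = ẑ
J2: z=[0.9397, 0.3420, 0.0000] o=[-0.2086, 0.5732, 0.3600] → [0.1284, -0.3527, 0.8665, 0.9397, 0.3420, 0.0000]
J3: z=[-0.1336, 0.3672, 0.9205] o=[0.0408, 1.3791, 0.0748] → [0.0446, 0.1085, -0.0368, -0.1336, 0.3672, 0.9205]
J4: z=[-0.3628, -0.8825, 0.2993] o=[0.2524, 1.4025, 0.4003] → [-0.3530, 0.0648, -0.2369, -0.3628, -0.8825, 0.2993]
q̇ = J⁺·V = [0.2460, 0.2260, 0.7750, -0.3230]

0.2460 0.2260 0.7750 -0.3230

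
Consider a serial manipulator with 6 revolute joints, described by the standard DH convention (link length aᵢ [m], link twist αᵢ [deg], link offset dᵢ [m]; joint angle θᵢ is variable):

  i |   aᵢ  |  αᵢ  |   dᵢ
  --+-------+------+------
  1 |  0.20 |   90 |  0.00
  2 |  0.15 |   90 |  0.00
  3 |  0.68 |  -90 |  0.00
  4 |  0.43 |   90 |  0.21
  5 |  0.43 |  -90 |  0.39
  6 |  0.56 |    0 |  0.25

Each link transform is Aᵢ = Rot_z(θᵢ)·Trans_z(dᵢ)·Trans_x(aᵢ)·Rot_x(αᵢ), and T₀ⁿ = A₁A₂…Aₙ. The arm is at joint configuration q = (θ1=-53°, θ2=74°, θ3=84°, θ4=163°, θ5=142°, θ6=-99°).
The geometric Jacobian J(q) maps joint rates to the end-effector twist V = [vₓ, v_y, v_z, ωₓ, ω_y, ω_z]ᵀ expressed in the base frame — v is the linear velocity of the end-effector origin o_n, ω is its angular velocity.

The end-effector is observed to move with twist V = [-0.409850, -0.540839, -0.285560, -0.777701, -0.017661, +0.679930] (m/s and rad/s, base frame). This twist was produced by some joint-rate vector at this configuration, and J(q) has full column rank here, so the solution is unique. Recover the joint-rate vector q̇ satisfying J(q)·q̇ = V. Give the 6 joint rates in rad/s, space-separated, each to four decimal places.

0.0480 0.9520 -0.2640 -0.9710 0.2530 -0.5810

o_n = [-1.1710, -0.0543, 0.2748]
J₁: ẑ×o_n = [0.0543, -1.1710, 0.0000], ω = ẑ
J2: z=[-0.7986, -0.6018, 0.0000] o=[0.1204, -0.1597, 0.0000] → [-0.1654, 0.2194, -0.8614, -0.7986, -0.6018, 0.0000]
J3: z=[0.5785, -0.7677, -0.2756] o=[0.1452, -0.1927, 0.1442] → [-0.0621, 0.2873, -0.9304, 0.5785, -0.7677, -0.2756]
J4: z=[-0.2485, 0.1560, -0.9560] o=[-0.3831, -0.6154, 0.2125] → [0.5461, 0.7688, -0.0165, -0.2485, 0.1560, -0.9560]
J5: z=[-0.7804, 0.5524, 0.2930] o=[-0.1885, -0.2305, 0.0051] → [0.0974, -0.0774, 0.4053, -0.7804, 0.5524, 0.2930]
J6: z=[-0.1575, -0.6271, 0.7629] o=[-0.7530, -0.2512, -0.1285] → [-0.4031, -0.2554, -0.2931, -0.1575, -0.6271, 0.7629]
q̇ = J⁺·V = [0.0480, 0.9520, -0.2640, -0.9710, 0.2530, -0.5810]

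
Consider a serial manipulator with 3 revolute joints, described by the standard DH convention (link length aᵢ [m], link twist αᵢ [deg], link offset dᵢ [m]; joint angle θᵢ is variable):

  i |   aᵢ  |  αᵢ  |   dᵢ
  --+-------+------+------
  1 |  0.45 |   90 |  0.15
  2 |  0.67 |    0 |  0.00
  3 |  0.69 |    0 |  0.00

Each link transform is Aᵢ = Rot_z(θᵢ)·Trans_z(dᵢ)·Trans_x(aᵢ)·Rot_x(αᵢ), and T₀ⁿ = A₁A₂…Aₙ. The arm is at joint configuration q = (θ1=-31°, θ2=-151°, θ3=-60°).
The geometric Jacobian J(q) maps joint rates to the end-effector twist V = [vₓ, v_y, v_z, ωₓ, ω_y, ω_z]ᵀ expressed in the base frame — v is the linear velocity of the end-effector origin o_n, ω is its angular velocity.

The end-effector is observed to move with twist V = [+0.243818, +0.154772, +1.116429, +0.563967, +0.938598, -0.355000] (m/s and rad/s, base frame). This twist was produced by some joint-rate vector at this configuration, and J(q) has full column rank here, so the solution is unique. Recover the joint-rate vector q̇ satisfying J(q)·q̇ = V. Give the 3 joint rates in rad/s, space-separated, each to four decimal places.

o_n = [-0.6235, 0.3747, 0.1806]
J₁: ẑ×o_n = [-0.3747, -0.6235, 0.0000], ω = ẑ
J2: z=[-0.5150, -0.8572, 0.0000] o=[0.3857, -0.2318, 0.1500] → [-0.0262, 0.0157, -1.1774, -0.5150, -0.8572, 0.0000]
J3: z=[-0.5150, -0.8572, 0.0000] o=[-0.1166, 0.0700, -0.1748] → [-0.3046, 0.1830, -0.5914, -0.5150, -0.8572, 0.0000]
q̇ = J⁺·V = [-0.3550, -0.8000, -0.2950]

-0.3550 -0.8000 -0.2950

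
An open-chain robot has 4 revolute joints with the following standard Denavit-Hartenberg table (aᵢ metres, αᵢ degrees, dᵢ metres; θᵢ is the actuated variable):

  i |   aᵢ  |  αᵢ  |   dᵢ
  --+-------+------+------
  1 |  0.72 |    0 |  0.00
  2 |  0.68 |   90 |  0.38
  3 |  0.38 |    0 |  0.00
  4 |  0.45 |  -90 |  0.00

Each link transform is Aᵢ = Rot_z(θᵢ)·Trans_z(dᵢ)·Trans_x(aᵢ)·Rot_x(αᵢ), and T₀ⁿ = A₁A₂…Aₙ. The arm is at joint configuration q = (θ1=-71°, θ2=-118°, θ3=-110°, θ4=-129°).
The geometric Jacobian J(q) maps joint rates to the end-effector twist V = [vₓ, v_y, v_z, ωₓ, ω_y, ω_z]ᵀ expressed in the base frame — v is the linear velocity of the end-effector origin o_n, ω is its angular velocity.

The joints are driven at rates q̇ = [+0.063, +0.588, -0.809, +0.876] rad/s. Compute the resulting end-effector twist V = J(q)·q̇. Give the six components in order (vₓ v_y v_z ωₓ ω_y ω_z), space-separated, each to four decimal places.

o_n = [-0.0799, -0.6310, 0.4086]
J₁: ẑ×o_n = [0.6310, -0.0799, 0.0000], ω = ẑ
J2: z=[0.0000, 0.0000, 1.0000] o=[0.2344, -0.6808, 0.0000] → [-0.0498, -0.3143, 0.0000, 0.0000, 0.0000, 1.0000]
J3: z=[0.1564, 0.9877, 0.0000] o=[-0.4372, -0.5744, 0.3800] → [0.0283, -0.0045, -0.3617, 0.1564, 0.9877, 0.0000]
J4: z=[0.1564, 0.9877, 0.0000] o=[-0.3089, -0.5947, 0.0229] → [0.3810, -0.0603, -0.2318, 0.1564, 0.9877, 0.0000]
V = J·q̇ = [0.3213, -0.2391, 0.0896, 0.0105, 0.0662, 0.6510]

0.3213 -0.2391 0.0896 0.0105 0.0662 0.6510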